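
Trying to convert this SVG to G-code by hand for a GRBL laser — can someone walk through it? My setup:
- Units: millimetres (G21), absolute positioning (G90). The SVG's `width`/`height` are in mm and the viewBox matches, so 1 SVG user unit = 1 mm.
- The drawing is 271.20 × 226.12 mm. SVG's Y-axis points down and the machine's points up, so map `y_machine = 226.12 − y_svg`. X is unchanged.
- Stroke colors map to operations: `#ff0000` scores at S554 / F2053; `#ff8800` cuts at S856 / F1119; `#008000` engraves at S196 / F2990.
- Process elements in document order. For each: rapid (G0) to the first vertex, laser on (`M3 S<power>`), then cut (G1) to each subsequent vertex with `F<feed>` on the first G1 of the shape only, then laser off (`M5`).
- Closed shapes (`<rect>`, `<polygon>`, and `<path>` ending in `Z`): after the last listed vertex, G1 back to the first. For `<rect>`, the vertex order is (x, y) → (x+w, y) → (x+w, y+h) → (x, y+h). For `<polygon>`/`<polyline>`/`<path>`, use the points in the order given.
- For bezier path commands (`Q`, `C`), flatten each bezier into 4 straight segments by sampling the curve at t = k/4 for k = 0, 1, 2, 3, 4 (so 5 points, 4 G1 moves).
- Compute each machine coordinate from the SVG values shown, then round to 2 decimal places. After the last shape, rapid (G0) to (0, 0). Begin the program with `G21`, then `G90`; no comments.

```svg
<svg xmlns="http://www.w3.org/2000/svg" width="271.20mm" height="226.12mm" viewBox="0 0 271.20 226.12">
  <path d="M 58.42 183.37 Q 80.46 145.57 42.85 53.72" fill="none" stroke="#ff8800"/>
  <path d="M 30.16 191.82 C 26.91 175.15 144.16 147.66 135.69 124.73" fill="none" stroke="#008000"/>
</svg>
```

1 u = 1 mm; y_m = 226.12 − y.

[1] `<path>` quadratic bezier, #ff8800→cut S856 F1119: (58.42,42.75) → (65.71,65.03) → (65.55,94.06) → (57.93,129.85) → (42.85,172.40)

[2] `<path>` cubic bezier, #008000→engrave S196 F2990: (30.16,34.30) → (46.47,48.59) → (84.88,65.50) → (122.32,83.58) → (135.69,101.39)

G21
G90
G0 X58.42 Y42.75
M3 S856
G1 X65.71 Y65.03 F1119
G1 X65.55 Y94.06
G1 X57.93 Y129.85
G1 X42.85 Y172.40
M5
G0 X30.16 Y34.30
M3 S196
G1 X46.47 Y48.59 F2990
G1 X84.88 Y65.50
G1 X122.32 Y83.58
G1 X135.69 Y101.39
M5
G0 X0.00 Y0.00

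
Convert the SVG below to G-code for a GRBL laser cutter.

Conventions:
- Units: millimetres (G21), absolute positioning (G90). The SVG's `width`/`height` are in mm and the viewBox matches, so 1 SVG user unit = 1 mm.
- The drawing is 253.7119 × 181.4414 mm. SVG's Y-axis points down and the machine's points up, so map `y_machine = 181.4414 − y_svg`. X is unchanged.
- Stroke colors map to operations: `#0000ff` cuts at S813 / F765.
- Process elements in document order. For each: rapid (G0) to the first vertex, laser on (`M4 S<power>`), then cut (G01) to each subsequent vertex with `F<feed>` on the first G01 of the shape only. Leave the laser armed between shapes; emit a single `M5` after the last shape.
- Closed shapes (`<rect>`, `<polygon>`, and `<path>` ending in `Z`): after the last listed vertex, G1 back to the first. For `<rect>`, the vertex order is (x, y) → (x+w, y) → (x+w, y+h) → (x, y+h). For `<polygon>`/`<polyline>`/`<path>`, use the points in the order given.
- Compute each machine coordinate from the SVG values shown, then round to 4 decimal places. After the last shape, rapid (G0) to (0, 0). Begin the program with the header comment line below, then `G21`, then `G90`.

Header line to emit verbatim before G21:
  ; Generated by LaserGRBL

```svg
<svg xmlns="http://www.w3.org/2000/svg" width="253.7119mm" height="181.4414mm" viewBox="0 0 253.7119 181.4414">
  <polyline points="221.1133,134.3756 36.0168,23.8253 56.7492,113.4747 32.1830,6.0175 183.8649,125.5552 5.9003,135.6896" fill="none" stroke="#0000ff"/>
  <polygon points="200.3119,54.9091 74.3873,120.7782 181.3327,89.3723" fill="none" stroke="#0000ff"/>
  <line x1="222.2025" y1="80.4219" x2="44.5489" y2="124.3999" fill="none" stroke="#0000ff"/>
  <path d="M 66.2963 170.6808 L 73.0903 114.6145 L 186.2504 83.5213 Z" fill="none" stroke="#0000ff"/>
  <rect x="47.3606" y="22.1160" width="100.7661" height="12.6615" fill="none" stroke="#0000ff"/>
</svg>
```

; Generated by LaserGRBL
G21
G90
G0 X221.1133 Y47.0658
M4 S813
G01 X36.0168 Y157.6161 F765
G01 X56.7492 Y67.9667
G01 X32.1830 Y175.4239
G01 X183.8649 Y55.8862
G01 X5.9003 Y45.7518
G0 X200.3119 Y126.5323
M4 S813
G01 X74.3873 Y60.6632 F765
G01 X181.3327 Y92.0691
G01 X200.3119 Y126.5323
G0 X222.2025 Y101.0195
M4 S813
G01 X44.5489 Y57.0415 F765
G0 X66.2963 Y10.7606
M4 S813
G01 X73.0903 Y66.8269 F765
G01 X186.2504 Y97.9201
G01 X66.2963 Y10.7606
G0 X47.3606 Y159.3254
M4 S813
G01 X148.1267 Y159.3254 F765
G01 X148.1267 Y146.6639
G01 X47.3606 Y146.6639
G01 X47.3606 Y159.3254
M5
G0 X0.0000 Y0.0000

Since the viewBox matches the mm dimensions, user units are millimetres directly. The only transform is the Y-flip y_m = 181.4414 − y_svg.

Shape 1 is a open polyline drawn with `<polyline>`. Its stroke #0000ff means cut at S813, F765. After flipping Y the toolpath is (221.1133,47.0658) → (36.0168,157.6161) → (56.7492,67.9667) → (32.1830,175.4239) → (183.8649,55.8862) → (5.9003,45.7518).

Shape 2 is a closed polygon drawn with `<polygon>`. Its stroke #0000ff means cut at S813, F765. After flipping Y the toolpath is (200.3119,126.5323) → (74.3873,60.6632) → (181.3327,92.0691) → (200.3119,126.5323), returning to the start.

Shape 3 is a line segment drawn with `<line>`. Its stroke #0000ff means cut at S813, F765. After flipping Y the toolpath is (222.2025,101.0195) → (44.5489,57.0415).

Shape 4 is a closed polygon drawn with `<path>`. Its stroke #0000ff means cut at S813, F765. After flipping Y the toolpath is (66.2963,10.7606) → (73.0903,66.8269) → (186.2504,97.9201) → (66.2963,10.7606), returning to the start.

Shape 5 is a rectangle drawn with `<rect>`. Its stroke #0000ff means cut at S813, F765. After flipping Y the toolpath is (47.3606,159.3254) → (148.1267,159.3254) → (148.1267,146.6639) → (47.3606,146.6639) → (47.3606,159.3254), returning to the start.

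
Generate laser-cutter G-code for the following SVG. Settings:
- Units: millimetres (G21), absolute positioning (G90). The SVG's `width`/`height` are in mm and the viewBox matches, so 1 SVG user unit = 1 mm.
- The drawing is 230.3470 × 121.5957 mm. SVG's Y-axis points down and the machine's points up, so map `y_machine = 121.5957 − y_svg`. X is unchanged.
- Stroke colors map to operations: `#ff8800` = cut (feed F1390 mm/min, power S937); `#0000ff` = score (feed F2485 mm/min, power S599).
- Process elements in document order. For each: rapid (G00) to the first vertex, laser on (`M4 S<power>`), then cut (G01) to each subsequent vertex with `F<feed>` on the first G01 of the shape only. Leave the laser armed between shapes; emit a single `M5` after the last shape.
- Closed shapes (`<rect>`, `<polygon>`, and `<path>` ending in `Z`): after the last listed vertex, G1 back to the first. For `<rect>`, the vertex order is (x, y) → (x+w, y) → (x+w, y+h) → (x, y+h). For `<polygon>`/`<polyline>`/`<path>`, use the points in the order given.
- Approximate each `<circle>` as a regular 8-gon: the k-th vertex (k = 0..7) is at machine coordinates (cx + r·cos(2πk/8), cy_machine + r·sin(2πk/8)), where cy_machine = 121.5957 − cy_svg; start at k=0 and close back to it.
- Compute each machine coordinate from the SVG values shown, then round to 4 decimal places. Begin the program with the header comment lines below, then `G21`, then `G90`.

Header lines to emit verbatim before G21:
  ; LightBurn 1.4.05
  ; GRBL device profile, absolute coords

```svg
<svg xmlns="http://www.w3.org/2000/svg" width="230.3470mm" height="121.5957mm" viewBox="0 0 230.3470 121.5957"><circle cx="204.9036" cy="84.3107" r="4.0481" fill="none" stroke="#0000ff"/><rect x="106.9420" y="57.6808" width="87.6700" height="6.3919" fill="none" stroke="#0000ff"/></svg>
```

1 u = 1 mm; y_m = 121.5957 − y.

[1] `<circle>` circle, #0000ff→score S599 F2485: (208.9517,37.2850) → (207.7660,40.1474) → (204.9036,41.3331) → (202.0412,40.1474) → (200.8555,37.2850) → (202.0412,34.4226) → (204.9036,33.2369) → (207.7660,34.4226) → (208.9517,37.2850) (closed)

[2] `<rect>` rectangle, #0000ff→score S599 F2485: (106.9420,63.9149) → (194.6120,63.9149) → (194.6120,57.5230) → (106.9420,57.5230) → (106.9420,63.9149) (closed)

; LightBurn 1.4.05
; GRBL device profile, absolute coords
G21
G90
G00 X208.9517 Y37.2850
M4 S599
G01 X207.7660 Y40.1474 F2485
G01 X204.9036 Y41.3331
G01 X202.0412 Y40.1474
G01 X200.8555 Y37.2850
G01 X202.0412 Y34.4226
G01 X204.9036 Y33.2369
G01 X207.7660 Y34.4226
G01 X208.9517 Y37.2850
G00 X106.9420 Y63.9149
M4 S599
G01 X194.6120 Y63.9149 F2485
G01 X194.6120 Y57.5230
G01 X106.9420 Y57.5230
G01 X106.9420 Y63.9149
M5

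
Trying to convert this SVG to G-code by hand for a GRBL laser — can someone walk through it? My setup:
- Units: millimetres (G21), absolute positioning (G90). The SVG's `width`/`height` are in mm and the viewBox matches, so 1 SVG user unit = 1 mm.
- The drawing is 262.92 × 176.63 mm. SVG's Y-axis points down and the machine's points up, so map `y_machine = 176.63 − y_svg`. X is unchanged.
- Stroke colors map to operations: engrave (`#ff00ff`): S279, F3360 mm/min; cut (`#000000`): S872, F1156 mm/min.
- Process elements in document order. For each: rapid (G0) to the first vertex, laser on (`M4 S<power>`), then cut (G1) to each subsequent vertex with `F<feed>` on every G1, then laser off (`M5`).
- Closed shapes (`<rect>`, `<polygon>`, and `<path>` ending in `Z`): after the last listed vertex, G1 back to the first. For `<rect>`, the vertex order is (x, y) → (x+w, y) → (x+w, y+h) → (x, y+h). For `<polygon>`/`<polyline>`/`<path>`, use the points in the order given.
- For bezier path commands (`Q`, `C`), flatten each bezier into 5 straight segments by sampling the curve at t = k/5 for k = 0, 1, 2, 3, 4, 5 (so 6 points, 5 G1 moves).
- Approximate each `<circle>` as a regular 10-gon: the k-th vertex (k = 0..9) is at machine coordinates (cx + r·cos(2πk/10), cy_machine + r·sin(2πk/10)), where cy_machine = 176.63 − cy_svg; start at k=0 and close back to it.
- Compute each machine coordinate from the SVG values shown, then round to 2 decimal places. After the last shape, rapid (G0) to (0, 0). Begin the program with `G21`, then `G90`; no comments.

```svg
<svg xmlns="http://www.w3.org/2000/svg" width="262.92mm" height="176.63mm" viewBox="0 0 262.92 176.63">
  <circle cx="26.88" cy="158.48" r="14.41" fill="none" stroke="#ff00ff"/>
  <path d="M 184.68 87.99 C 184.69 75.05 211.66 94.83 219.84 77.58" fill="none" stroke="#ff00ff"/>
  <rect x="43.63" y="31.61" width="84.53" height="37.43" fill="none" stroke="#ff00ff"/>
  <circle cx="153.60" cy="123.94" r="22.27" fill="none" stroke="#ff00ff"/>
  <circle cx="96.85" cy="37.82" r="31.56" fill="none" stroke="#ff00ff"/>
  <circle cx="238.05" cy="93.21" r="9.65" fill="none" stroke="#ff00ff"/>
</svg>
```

G21
G90
G0 X41.29 Y18.15
M4 S279
G1 X38.54 Y26.62 F3360
G1 X31.33 Y31.85 F3360
G1 X22.43 Y31.85 F3360
G1 X15.22 Y26.62 F3360
G1 X12.47 Y18.15 F3360
G1 X15.22 Y9.68 F3360
G1 X22.43 Y4.45 F3360
G1 X31.33 Y4.45 F3360
G1 X38.54 Y9.68 F3360
G1 X41.29 Y18.15 F3360
M5
G0 X184.68 Y88.64
M4 S279
G1 X187.56 Y93.04 F3360
G1 X194.70 Y92.93 F3360
G1 X203.93 Y91.66 F3360
G1 X213.04 Y92.59 F3360
G1 X219.84 Y99.05 F3360
M5
G0 X43.63 Y145.02
M4 S279
G1 X128.16 Y145.02 F3360
G1 X128.16 Y107.59 F3360
G1 X43.63 Y107.59 F3360
G1 X43.63 Y145.02 F3360
M5
G0 X175.87 Y52.69
M4 S279
G1 X171.62 Y65.78 F3360
G1 X160.48 Y73.87 F3360
G1 X146.72 Y73.87 F3360
G1 X135.58 Y65.78 F3360
G1 X131.33 Y52.69 F3360
G1 X135.58 Y39.60 F3360
G1 X146.72 Y31.51 F3360
G1 X160.48 Y31.51 F3360
G1 X171.62 Y39.60 F3360
G1 X175.87 Y52.69 F3360
M5
G0 X128.41 Y138.81
M4 S279
G1 X122.38 Y157.36 F3360
G1 X106.60 Y168.83 F3360
G1 X87.10 Y168.83 F3360
G1 X71.32 Y157.36 F3360
G1 X65.29 Y138.81 F3360
G1 X71.32 Y120.26 F3360
G1 X87.10 Y108.79 F3360
G1 X106.60 Y108.79 F3360
G1 X122.38 Y120.26 F3360
G1 X128.41 Y138.81 F3360
M5
G0 X247.70 Y83.42
M4 S279
G1 X245.86 Y89.09 F3360
G1 X241.03 Y92.60 F3360
G1 X235.07 Y92.60 F3360
G1 X230.24 Y89.09 F3360
G1 X228.40 Y83.42 F3360
G1 X230.24 Y77.75 F3360
G1 X235.07 Y74.24 F3360
G1 X241.03 Y74.24 F3360
G1 X245.86 Y77.75 F3360
G1 X247.70 Y83.42 F3360
M5
G0 X0.00 Y0.00

1 u = 1 mm; y_m = 176.63 − y.

[1] `<circle>` circle, #ff00ff→engrave S279 F3360: (41.29,18.15) → (38.54,26.62) → (31.33,31.85) → (22.43,31.85) → (15.22,26.62) → (12.47,18.15) → (15.22,9.68) → (22.43,4.45) → (31.33,4.45) → (38.54,9.68) → (41.29,18.15) (closed)

[2] `<path>` cubic bezier, #ff00ff→engrave S279 F3360: (184.68,88.64) → (187.56,93.04) → (194.70,92.93) → (203.93,91.66) → (213.04,92.59) → (219.84,99.05)

[3] `<rect>` rectangle, #ff00ff→engrave S279 F3360: (43.63,145.02) → (128.16,145.02) → (128.16,107.59) → (43.63,107.59) → (43.63,145.02) (closed)

[4] `<circle>` circle, #ff00ff→engrave S279 F3360: (175.87,52.69) → (171.62,65.78) → (160.48,73.87) → (146.72,73.87) → (135.58,65.78) → (131.33,52.69) → (135.58,39.60) → (146.72,31.51) → (160.48,31.51) → (171.62,39.60) → (175.87,52.69) (closed)

[5] `<circle>` circle, #ff00ff→engrave S279 F3360: (128.41,138.81) → (122.38,157.36) → (106.60,168.83) → (87.10,168.83) → (71.32,157.36) → (65.29,138.81) → (71.32,120.26) → (87.10,108.79) → (106.60,108.79) → (122.38,120.26) → (128.41,138.81) (closed)

[6] `<circle>` circle, #ff00ff→engrave S279 F3360: (247.70,83.42) → (245.86,89.09) → (241.03,92.60) → (235.07,92.60) → (230.24,89.09) → (228.40,83.42) → (230.24,77.75) → (235.07,74.24) → (241.03,74.24) → (245.86,77.75) → (247.70,83.42) (closed)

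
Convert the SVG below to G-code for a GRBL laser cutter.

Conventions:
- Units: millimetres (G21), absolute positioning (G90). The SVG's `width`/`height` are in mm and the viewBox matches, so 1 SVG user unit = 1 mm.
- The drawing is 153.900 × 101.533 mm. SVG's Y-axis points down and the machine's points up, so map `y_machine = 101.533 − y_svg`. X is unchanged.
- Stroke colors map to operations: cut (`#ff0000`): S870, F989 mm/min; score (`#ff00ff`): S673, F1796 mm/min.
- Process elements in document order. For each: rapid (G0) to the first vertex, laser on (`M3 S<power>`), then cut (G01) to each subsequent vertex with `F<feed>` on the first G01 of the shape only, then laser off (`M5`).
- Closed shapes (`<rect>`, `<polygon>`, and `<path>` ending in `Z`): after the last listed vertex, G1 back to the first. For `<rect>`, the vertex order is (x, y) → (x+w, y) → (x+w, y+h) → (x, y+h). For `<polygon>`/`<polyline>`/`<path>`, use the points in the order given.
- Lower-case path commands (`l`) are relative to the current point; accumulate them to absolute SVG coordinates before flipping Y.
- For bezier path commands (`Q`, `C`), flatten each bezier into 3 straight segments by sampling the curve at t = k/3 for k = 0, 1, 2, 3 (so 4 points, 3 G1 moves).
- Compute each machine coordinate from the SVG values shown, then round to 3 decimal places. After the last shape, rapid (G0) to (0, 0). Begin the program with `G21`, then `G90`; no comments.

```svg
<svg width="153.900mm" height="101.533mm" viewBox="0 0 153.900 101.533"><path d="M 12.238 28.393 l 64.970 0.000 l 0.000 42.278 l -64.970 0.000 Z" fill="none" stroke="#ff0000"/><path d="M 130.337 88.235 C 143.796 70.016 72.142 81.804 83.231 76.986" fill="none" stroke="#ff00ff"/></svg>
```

G21
G90
G0 X12.238 Y73.140
M3 S870
G01 X77.208 Y73.140 F989
G01 X77.208 Y30.862
G01 X12.238 Y30.862
G01 X12.238 Y73.140
M5
G0 X130.337 Y13.298
M3 S673
G01 X121.642 Y23.241 F1796
G01 X93.506 Y23.538
G01 X83.231 Y24.547
M5
G0 X0.000 Y0.000

viewBox `0 0 153.900 101.533` with mm width/height → 1 unit = 1 mm. Flip: y_m = 101.533 − y_svg.

**Shape 1** — `<path>` rectangle, stroke `#ff0000` → cut (S870, F989). Machine vertices: (12.238,73.140) → (77.208,73.140) → (77.208,30.862) → (12.238,30.862) → (12.238,73.140). Closed: final G1 returns to the first vertex.

**Shape 2** — `<path>` cubic bezier, stroke `#ff00ff` → score (S673, F1796). Control points (SVG): P0=(130.337,88.235), P1=(143.796,70.016), P2=(72.142,81.804), P3=(83.231,76.986); sampled at t=k/3. Machine vertices: (130.337,13.298) → (121.642,23.241) → (93.506,23.538) → (83.231,24.547). Open path.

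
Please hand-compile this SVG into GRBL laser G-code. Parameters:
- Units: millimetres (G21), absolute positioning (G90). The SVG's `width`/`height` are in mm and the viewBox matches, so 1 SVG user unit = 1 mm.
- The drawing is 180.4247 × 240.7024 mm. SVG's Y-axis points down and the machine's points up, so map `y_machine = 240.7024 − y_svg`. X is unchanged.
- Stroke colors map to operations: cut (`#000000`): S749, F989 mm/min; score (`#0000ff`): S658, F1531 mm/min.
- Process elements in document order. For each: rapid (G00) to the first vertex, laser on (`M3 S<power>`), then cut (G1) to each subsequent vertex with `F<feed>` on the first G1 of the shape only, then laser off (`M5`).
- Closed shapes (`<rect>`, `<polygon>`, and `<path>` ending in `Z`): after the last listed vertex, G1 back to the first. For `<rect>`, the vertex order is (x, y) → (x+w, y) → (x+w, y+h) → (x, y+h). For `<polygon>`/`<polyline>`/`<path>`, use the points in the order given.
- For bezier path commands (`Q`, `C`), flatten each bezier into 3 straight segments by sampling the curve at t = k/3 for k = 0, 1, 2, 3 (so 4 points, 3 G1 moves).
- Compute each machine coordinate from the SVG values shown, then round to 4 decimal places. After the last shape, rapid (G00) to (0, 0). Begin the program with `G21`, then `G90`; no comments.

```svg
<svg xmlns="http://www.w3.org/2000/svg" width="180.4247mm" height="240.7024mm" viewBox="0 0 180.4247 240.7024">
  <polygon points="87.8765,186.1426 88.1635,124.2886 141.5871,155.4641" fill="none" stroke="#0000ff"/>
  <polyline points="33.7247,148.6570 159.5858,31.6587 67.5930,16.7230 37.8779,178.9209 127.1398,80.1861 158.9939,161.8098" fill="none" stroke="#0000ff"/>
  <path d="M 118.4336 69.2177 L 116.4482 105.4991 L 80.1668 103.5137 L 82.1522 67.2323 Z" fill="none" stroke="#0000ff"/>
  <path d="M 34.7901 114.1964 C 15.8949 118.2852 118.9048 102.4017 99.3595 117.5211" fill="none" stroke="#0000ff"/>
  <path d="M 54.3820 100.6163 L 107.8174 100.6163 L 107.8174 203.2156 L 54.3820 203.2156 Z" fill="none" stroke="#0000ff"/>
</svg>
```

Since the viewBox matches the mm dimensions, user units are millimetres directly. The only transform is the Y-flip y_m = 240.7024 − y_svg.

Shape 1 is a regular polygon drawn with `<polygon>`. Its stroke #0000ff means score at S658, F1531. After flipping Y the toolpath is (87.8765,54.5598) → (88.1635,116.4138) → (141.5871,85.2383) → (87.8765,54.5598), returning to the start.

Shape 2 is a open polyline drawn with `<polyline>`. Its stroke #0000ff means score at S658, F1531. After flipping Y the toolpath is (33.7247,92.0454) → (159.5858,209.0437) → (67.5930,223.9794) → (37.8779,61.7815) → (127.1398,160.5163) → (158.9939,78.8926).

Shape 3 is a regular polygon drawn with `<path>`. Its stroke #0000ff means score at S658, F1531. After flipping Y the toolpath is (118.4336,171.4847) → (116.4482,135.2033) → (80.1668,137.1887) → (82.1522,173.4701) → (118.4336,171.4847), returning to the start.

Shape 4 is a cubic bezier drawn with `<path>`. Its stroke #0000ff means score at S658, F1531. After flipping Y the toolpath is (34.7901,126.5060) → (47.4758,127.1867) → (87.1072,129.8544) → (99.3595,123.1813).

Shape 5 is a rectangle drawn with `<path>`. Its stroke #0000ff means score at S658, F1531. After flipping Y the toolpath is (54.3820,140.0861) → (107.8174,140.0861) → (107.8174,37.4868) → (54.3820,37.4868) → (54.3820,140.0861), returning to the start.

G21
G90
G00 X87.8765 Y54.5598
M3 S658
G1 X88.1635 Y116.4138 F1531
G1 X141.5871 Y85.2383
G1 X87.8765 Y54.5598
M5
G00 X33.7247 Y92.0454
M3 S658
G1 X159.5858 Y209.0437 F1531
G1 X67.5930 Y223.9794
G1 X37.8779 Y61.7815
G1 X127.1398 Y160.5163
G1 X158.9939 Y78.8926
M5
G00 X118.4336 Y171.4847
M3 S658
G1 X116.4482 Y135.2033 F1531
G1 X80.1668 Y137.1887
G1 X82.1522 Y173.4701
G1 X118.4336 Y171.4847
M5
G00 X34.7901 Y126.5060
M3 S658
G1 X47.4758 Y127.1867 F1531
G1 X87.1072 Y129.8544
G1 X99.3595 Y123.1813
M5
G00 X54.3820 Y140.0861
M3 S658
G1 X107.8174 Y140.0861 F1531
G1 X107.8174 Y37.4868
G1 X54.3820 Y37.4868
G1 X54.3820 Y140.0861
M5
G00 X0.0000 Y0.0000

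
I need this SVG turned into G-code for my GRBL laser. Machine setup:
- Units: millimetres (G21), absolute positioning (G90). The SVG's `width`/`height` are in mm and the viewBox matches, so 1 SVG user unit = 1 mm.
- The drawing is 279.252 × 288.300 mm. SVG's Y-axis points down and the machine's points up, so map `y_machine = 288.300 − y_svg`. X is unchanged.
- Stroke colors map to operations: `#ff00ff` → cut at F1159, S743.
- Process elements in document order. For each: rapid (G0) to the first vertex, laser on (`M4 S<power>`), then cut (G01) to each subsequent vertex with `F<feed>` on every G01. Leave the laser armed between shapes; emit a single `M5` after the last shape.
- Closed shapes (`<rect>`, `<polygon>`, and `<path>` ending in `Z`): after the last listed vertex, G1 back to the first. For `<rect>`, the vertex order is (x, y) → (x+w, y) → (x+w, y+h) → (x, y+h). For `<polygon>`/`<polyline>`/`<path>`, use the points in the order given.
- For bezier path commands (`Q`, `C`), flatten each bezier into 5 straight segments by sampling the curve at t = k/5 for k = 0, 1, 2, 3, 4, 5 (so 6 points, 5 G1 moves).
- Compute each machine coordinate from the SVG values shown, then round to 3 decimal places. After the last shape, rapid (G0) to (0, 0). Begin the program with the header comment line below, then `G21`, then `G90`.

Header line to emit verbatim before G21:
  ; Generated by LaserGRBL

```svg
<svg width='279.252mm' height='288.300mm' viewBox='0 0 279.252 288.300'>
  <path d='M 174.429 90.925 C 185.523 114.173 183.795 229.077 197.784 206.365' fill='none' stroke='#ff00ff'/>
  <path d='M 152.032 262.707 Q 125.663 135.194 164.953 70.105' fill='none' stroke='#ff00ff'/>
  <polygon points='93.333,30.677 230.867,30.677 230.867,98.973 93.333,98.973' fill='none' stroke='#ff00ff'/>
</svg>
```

1 u = 1 mm; y_m = 288.300 − y.

[1] `<path>` cubic bezier, #ff00ff→cut S743 F1159: (174.429,197.375) → (179.775,174.262) → (183.414,140.156) → (186.715,106.063) → (191.048,82.988) → (197.784,81.935)

[2] `<path>` quadratic bezier, #ff00ff→cut S743 F1159: (152.032,25.593) → (144.111,74.101) → (141.442,117.616) → (144.026,156.136) → (151.863,189.662) → (164.953,218.195)

[3] `<polygon>` rectangle, #ff00ff→cut S743 F1159: (93.333,257.623) → (230.867,257.623) → (230.867,189.327) → (93.333,189.327) → (93.333,257.623) (closed)

; Generated by LaserGRBL
G21
G90
G0 X174.429 Y197.375
M4 S743
G01 X179.775 Y174.262 F1159
G01 X183.414 Y140.156 F1159
G01 X186.715 Y106.063 F1159
G01 X191.048 Y82.988 F1159
G01 X197.784 Y81.935 F1159
G0 X152.032 Y25.593
M4 S743
G01 X144.111 Y74.101 F1159
G01 X141.442 Y117.616 F1159
G01 X144.026 Y156.136 F1159
G01 X151.863 Y189.662 F1159
G01 X164.953 Y218.195 F1159
G0 X93.333 Y257.623
M4 S743
G01 X230.867 Y257.623 F1159
G01 X230.867 Y189.327 F1159
G01 X93.333 Y189.327 F1159
G01 X93.333 Y257.623 F1159
M5
G0 X0.000 Y0.000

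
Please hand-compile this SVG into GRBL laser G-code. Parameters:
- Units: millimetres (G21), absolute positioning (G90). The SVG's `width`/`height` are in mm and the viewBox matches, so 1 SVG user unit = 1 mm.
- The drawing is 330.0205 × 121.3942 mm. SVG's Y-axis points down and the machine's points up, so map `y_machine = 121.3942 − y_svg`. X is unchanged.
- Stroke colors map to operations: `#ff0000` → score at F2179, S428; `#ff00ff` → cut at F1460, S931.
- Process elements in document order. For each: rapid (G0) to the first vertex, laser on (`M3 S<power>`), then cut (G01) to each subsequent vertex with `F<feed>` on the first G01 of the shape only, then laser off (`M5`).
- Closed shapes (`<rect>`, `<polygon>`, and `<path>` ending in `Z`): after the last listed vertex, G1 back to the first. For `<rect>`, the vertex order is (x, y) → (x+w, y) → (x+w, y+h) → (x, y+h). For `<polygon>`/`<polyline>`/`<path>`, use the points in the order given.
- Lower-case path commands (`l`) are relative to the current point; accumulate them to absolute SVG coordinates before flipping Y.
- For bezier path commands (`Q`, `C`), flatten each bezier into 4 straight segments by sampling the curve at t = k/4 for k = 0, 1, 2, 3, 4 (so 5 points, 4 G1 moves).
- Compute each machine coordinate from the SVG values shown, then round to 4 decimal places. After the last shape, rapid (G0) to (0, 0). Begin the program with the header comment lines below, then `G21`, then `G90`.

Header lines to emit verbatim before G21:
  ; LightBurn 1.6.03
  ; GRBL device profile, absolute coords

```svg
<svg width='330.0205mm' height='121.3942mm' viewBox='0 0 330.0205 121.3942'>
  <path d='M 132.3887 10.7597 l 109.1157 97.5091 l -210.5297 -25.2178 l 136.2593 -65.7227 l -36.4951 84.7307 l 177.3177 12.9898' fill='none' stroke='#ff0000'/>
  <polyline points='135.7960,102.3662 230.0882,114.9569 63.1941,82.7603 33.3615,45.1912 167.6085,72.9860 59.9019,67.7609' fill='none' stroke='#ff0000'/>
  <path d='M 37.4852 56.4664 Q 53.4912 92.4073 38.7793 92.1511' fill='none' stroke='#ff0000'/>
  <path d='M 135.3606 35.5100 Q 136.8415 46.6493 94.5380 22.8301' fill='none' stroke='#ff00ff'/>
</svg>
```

; LightBurn 1.6.03
; GRBL device profile, absolute coords
G21
G90
G0 X132.3887 Y110.6345
M3 S428
G01 X241.5044 Y13.1254 F2179
G01 X30.9747 Y38.3432
G01 X167.2340 Y104.0659
G01 X130.7389 Y19.3352
G01 X308.0566 Y6.3454
M5
G0 X135.7960 Y19.0280
M3 S428
G01 X230.0882 Y6.4373 F2179
G01 X63.1941 Y38.6339
G01 X33.3615 Y76.2030
G01 X167.6085 Y48.4082
G01 X59.9019 Y53.6333
M5
G0 X37.4852 Y64.9278
M3 S428
G01 X43.5683 Y49.2197 F2179
G01 X45.8117 Y38.0362
G01 X44.2154 Y31.3773
G01 X38.7793 Y29.2431
M5
G0 X135.3606 Y85.8842
M3 S931
G01 X133.3645 Y82.4995 F1460
G01 X125.8954 Y83.4845
G01 X112.9532 Y88.8394
G01 X94.5380 Y98.5641
M5
G0 X0.0000 Y0.0000

1 u = 1 mm; y_m = 121.3942 − y.

[1] `<path>` open polyline, #ff0000→score S428 F2179: (132.3887,110.6345) → (241.5044,13.1254) → (30.9747,38.3432) → (167.2340,104.0659) → (130.7389,19.3352) → (308.0566,6.3454)

[2] `<polyline>` open polyline, #ff0000→score S428 F2179: (135.7960,19.0280) → (230.0882,6.4373) → (63.1941,38.6339) → (33.3615,76.2030) → (167.6085,48.4082) → (59.9019,53.6333)

[3] `<path>` quadratic bezier, #ff0000→score S428 F2179: (37.4852,64.9278) → (43.5683,49.2197) → (45.8117,38.0362) → (44.2154,31.3773) → (38.7793,29.2431)

[4] `<path>` quadratic bezier, #ff00ff→cut S931 F1460: (135.3606,85.8842) → (133.3645,82.4995) → (125.8954,83.4845) → (112.9532,88.8394) → (94.5380,98.5641)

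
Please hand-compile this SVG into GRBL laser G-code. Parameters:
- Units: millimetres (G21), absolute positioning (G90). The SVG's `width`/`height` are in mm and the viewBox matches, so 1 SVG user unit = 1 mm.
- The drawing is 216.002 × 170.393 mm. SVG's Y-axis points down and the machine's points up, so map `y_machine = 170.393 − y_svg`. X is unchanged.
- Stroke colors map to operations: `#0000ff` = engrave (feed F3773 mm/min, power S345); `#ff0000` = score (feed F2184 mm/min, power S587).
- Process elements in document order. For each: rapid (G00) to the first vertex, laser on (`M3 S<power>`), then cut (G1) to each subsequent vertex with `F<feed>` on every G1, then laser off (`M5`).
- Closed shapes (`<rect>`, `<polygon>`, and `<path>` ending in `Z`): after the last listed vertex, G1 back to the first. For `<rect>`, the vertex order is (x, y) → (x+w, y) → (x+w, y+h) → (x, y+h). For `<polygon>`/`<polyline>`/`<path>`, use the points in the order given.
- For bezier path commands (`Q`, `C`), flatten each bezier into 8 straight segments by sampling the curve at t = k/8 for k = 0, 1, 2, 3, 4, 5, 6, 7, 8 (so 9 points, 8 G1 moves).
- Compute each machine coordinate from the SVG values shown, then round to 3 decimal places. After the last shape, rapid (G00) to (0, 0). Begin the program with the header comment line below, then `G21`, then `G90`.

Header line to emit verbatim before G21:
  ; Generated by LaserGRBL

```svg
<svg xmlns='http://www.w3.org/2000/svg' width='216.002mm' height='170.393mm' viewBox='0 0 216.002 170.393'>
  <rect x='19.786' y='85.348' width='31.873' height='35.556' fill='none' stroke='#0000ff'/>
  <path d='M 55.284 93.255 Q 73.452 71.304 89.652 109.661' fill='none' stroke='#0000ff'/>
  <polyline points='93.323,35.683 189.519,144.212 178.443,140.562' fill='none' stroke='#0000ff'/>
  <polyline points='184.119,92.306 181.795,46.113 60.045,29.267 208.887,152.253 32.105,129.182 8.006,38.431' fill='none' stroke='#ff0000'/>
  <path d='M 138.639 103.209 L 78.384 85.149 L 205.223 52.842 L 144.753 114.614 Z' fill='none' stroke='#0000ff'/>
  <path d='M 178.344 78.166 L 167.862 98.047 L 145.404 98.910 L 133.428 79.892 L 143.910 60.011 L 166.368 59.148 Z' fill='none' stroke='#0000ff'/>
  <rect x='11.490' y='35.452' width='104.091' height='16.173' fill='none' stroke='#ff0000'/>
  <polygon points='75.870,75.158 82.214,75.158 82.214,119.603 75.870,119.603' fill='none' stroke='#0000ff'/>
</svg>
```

; Generated by LaserGRBL
G21
G90
G00 X19.786 Y85.045
M3 S345
G1 X51.659 Y85.045 F3773
G1 X51.659 Y49.489 F3773
G1 X19.786 Y49.489 F3773
G1 X19.786 Y85.045 F3773
M5
G00 X55.284 Y77.138
M3 S345
G1 X59.795 Y81.683 F3773
G1 X64.245 Y84.344 F3773
G1 X68.633 Y85.120 F3773
G1 X72.960 Y84.012 F3773
G1 X77.225 Y81.019 F3773
G1 X81.429 Y76.141 F3773
G1 X85.571 Y69.379 F3773
G1 X89.652 Y60.732 F3773
M5
G00 X93.323 Y134.710
M3 S345
G1 X189.519 Y26.181 F3773
G1 X178.443 Y29.831 F3773
M5
G00 X184.119 Y78.087
M3 S587
G1 X181.795 Y124.280 F2184
G1 X60.045 Y141.126 F2184
G1 X208.887 Y18.140 F2184
G1 X32.105 Y41.211 F2184
G1 X8.006 Y131.962 F2184
M5
G00 X138.639 Y67.184
M3 S345
G1 X78.384 Y85.244 F3773
G1 X205.223 Y117.551 F3773
G1 X144.753 Y55.779 F3773
G1 X138.639 Y67.184 F3773
M5
G00 X178.344 Y92.227
M3 S345
G1 X167.862 Y72.346 F3773
G1 X145.404 Y71.483 F3773
G1 X133.428 Y90.501 F3773
G1 X143.910 Y110.382 F3773
G1 X166.368 Y111.245 F3773
G1 X178.344 Y92.227 F3773
M5
G00 X11.490 Y134.941
M3 S587
G1 X115.581 Y134.941 F2184
G1 X115.581 Y118.768 F2184
G1 X11.490 Y118.768 F2184
G1 X11.490 Y134.941 F2184
M5
G00 X75.870 Y95.235
M3 S345
G1 X82.214 Y95.235 F3773
G1 X82.214 Y50.790 F3773
G1 X75.870 Y50.790 F3773
G1 X75.870 Y95.235 F3773
M5
G00 X0.000 Y0.000

Since the viewBox matches the mm dimensions, user units are millimetres directly. The only transform is the Y-flip y_m = 170.393 − y_svg.

Shape 1 is a rectangle drawn with `<rect>`. Its stroke #0000ff means engrave at S345, F3773. After flipping Y the toolpath is (19.786,85.045) → (51.659,85.045) → (51.659,49.489) → (19.786,49.489) → (19.786,85.045), returning to the start.

Shape 2 is a quadratic bezier drawn with `<path>`. Its stroke #0000ff means engrave at S345, F3773. After flipping Y the toolpath is (55.284,77.138) → (59.795,81.683) → (64.245,84.344) → (68.633,85.120) → (72.960,84.012) → (77.225,81.019) → (81.429,76.141) → (85.571,69.379) → (89.652,60.732).

Shape 3 is a open polyline drawn with `<polyline>`. Its stroke #0000ff means engrave at S345, F3773. After flipping Y the toolpath is (93.323,134.710) → (189.519,26.181) → (178.443,29.831).

Shape 4 is a open polyline drawn with `<polyline>`. Its stroke #ff0000 means score at S587, F2184. After flipping Y the toolpath is (184.119,78.087) → (181.795,124.280) → (60.045,141.126) → (208.887,18.140) → (32.105,41.211) → (8.006,131.962).

Shape 5 is a closed polygon drawn with `<path>`. Its stroke #0000ff means engrave at S345, F3773. After flipping Y the toolpath is (138.639,67.184) → (78.384,85.244) → (205.223,117.551) → (144.753,55.779) → (138.639,67.184), returning to the start.

Shape 6 is a regular polygon drawn with `<path>`. Its stroke #0000ff means engrave at S345, F3773. After flipping Y the toolpath is (178.344,92.227) → (167.862,72.346) → (145.404,71.483) → (133.428,90.501) → (143.910,110.382) → (166.368,111.245) → (178.344,92.227), returning to the start.

Shape 7 is a rectangle drawn with `<rect>`. Its stroke #ff0000 means score at S587, F2184. After flipping Y the toolpath is (11.490,134.941) → (115.581,134.941) → (115.581,118.768) → (11.490,118.768) → (11.490,134.941), returning to the start.

Shape 8 is a rectangle drawn with `<polygon>`. Its stroke #0000ff means engrave at S345, F3773. After flipping Y the toolpath is (75.870,95.235) → (82.214,95.235) → (82.214,50.790) → (75.870,50.790) → (75.870,95.235), returning to the start.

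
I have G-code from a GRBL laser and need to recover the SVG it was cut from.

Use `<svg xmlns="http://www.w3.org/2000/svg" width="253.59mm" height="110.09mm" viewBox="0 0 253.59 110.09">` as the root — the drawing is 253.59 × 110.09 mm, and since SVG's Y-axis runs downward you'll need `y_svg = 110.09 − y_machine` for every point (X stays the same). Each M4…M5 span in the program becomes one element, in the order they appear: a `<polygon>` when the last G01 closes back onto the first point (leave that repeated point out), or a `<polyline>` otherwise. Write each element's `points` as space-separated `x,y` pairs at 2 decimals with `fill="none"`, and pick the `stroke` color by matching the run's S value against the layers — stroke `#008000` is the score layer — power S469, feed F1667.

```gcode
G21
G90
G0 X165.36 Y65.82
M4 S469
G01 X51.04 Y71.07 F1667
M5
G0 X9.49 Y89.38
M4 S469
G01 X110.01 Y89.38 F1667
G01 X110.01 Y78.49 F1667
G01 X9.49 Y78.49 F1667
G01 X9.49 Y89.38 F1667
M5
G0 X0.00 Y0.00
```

<svg xmlns="http://www.w3.org/2000/svg" width="253.59mm" height="110.09mm" viewBox="0 0 253.59 110.09">
  <polyline points="165.36,44.27 51.04,39.02" fill="none" stroke="#008000"/>
  <polygon points="9.49,20.71 110.01,20.71 110.01,31.60 9.49,31.60" fill="none" stroke="#008000"/>
</svg>

Machine Y-up, SVG Y-down with viewBox height 110.09, so y_svg = 110.09 − y_machine; X carries over. Every run uses S469, so all elements get stroke `#008000` (score).

Run 1: The run is open, so emit a `<polyline>` with points (Y-flipped): 165.36,44.27 51.04,39.02.

Run 2: The run returns to its start, so emit a `<polygon>` with points (Y-flipped): 9.49,20.71 110.01,20.71 110.01,31.60 9.49,31.60.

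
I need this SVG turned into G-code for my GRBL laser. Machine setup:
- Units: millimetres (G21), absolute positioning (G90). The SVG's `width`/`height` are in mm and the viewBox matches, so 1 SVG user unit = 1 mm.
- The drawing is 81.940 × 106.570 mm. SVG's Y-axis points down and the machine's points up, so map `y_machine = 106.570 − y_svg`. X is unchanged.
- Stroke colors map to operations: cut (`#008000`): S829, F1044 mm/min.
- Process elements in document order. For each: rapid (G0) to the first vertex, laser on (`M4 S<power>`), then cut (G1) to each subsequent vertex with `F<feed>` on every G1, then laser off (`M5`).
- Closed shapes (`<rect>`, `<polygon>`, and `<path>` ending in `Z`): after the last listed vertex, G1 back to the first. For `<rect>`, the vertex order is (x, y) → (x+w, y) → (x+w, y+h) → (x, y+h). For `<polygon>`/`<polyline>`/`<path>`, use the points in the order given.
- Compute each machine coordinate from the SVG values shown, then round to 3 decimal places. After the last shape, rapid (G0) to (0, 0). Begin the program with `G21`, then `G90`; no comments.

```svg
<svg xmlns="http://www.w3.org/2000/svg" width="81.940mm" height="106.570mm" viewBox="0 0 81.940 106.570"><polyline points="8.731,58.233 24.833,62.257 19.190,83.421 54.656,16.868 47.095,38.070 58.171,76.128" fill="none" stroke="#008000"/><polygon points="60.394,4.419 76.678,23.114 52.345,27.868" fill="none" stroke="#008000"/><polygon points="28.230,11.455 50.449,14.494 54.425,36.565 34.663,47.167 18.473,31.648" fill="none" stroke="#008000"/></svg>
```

1 u = 1 mm; y_m = 106.570 − y.

[1] `<polyline>` open polyline, #008000→cut S829 F1044: (8.731,48.337) → (24.833,44.313) → (19.190,23.149) → (54.656,89.702) → (47.095,68.500) → (58.171,30.442)

[2] `<polygon>` regular polygon, #008000→cut S829 F1044: (60.394,102.151) → (76.678,83.456) → (52.345,78.702) → (60.394,102.151) (closed)

[3] `<polygon>` regular polygon, #008000→cut S829 F1044: (28.230,95.115) → (50.449,92.076) → (54.425,70.005) → (34.663,59.403) → (18.473,74.922) → (28.230,95.115) (closed)

G21
G90
G0 X8.731 Y48.337
M4 S829
G1 X24.833 Y44.313 F1044
G1 X19.190 Y23.149 F1044
G1 X54.656 Y89.702 F1044
G1 X47.095 Y68.500 F1044
G1 X58.171 Y30.442 F1044
M5
G0 X60.394 Y102.151
M4 S829
G1 X76.678 Y83.456 F1044
G1 X52.345 Y78.702 F1044
G1 X60.394 Y102.151 F1044
M5
G0 X28.230 Y95.115
M4 S829
G1 X50.449 Y92.076 F1044
G1 X54.425 Y70.005 F1044
G1 X34.663 Y59.403 F1044
G1 X18.473 Y74.922 F1044
G1 X28.230 Y95.115 F1044
M5
G0 X0.000 Y0.000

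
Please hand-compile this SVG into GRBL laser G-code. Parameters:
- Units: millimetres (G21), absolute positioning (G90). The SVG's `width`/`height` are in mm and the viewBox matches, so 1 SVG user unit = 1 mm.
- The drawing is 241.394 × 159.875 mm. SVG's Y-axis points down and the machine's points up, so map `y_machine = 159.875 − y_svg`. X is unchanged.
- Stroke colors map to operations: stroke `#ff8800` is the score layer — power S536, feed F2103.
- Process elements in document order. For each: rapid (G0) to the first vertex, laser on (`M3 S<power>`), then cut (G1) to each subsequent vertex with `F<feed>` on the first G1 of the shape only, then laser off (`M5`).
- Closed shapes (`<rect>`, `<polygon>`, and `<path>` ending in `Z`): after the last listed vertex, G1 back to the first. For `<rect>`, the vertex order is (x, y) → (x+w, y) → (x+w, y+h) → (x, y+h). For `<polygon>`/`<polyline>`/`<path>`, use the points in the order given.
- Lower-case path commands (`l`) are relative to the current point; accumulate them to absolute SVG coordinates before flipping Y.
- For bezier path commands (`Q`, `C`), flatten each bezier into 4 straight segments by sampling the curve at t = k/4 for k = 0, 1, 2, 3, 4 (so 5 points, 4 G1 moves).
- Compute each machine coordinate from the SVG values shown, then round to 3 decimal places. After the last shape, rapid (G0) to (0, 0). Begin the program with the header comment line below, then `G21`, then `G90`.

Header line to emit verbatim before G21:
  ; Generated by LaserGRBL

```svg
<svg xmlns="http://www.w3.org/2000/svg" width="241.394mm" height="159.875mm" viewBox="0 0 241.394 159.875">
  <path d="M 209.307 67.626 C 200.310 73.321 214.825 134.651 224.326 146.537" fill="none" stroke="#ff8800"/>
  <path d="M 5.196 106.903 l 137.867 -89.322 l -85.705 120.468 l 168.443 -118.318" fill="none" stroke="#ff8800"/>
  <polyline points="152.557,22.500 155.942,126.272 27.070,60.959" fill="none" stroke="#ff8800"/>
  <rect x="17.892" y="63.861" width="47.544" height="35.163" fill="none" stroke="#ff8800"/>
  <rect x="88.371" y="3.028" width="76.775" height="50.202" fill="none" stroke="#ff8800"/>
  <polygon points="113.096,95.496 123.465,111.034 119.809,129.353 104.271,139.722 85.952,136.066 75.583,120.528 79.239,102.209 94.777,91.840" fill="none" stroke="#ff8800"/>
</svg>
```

viewBox `0 0 241.394 159.875` with mm width/height → 1 unit = 1 mm. Flip: y_m = 159.875 − y_svg.

**Shape 1** — `<path>` cubic bezier, stroke `#ff8800` → score (S536, F2103). Control points (SVG): P0=(209.307,67.626), P1=(200.310,73.321), P2=(214.825,134.651), P3=(224.326,146.537); sampled at t=k/4. Machine vertices: (209.307,92.249) → (206.522,79.188) → (209.880,55.115) → (216.706,29.881) → (224.326,13.338). Open path.

**Shape 2** — `<path>` open polyline, stroke `#ff8800` → score (S536, F2103). Machine vertices: (5.196,52.972) → (143.063,142.294) → (57.358,21.826) → (225.801,140.144). Open path.

**Shape 3** — `<polyline>` open polyline, stroke `#ff8800` → score (S536, F2103). Machine vertices: (152.557,137.375) → (155.942,33.603) → (27.070,98.916). Open path.

**Shape 4** — `<rect>` rectangle, stroke `#ff8800` → score (S536, F2103). Machine vertices: (17.892,96.014) → (65.436,96.014) → (65.436,60.851) → (17.892,60.851) → (17.892,96.014). Closed: final G1 returns to the first vertex.

**Shape 5** — `<rect>` rectangle, stroke `#ff8800` → score (S536, F2103). Machine vertices: (88.371,156.847) → (165.146,156.847) → (165.146,106.645) → (88.371,106.645) → (88.371,156.847). Closed: final G1 returns to the first vertex.

**Shape 6** — `<polygon>` regular polygon, stroke `#ff8800` → score (S536, F2103). Machine vertices: (113.096,64.379) → (123.465,48.841) → (119.809,30.522) → (104.271,20.153) → (85.952,23.809) → (75.583,39.347) → (79.239,57.666) → (94.777,68.035) → (113.096,64.379). Closed: final G1 returns to the first vertex.

; Generated by LaserGRBL
G21
G90
G0 X209.307 Y92.249
M3 S536
G1 X206.522 Y79.188 F2103
G1 X209.880 Y55.115
G1 X216.706 Y29.881
G1 X224.326 Y13.338
M5
G0 X5.196 Y52.972
M3 S536
G1 X143.063 Y142.294 F2103
G1 X57.358 Y21.826
G1 X225.801 Y140.144
M5
G0 X152.557 Y137.375
M3 S536
G1 X155.942 Y33.603 F2103
G1 X27.070 Y98.916
M5
G0 X17.892 Y96.014
M3 S536
G1 X65.436 Y96.014 F2103
G1 X65.436 Y60.851
G1 X17.892 Y60.851
G1 X17.892 Y96.014
M5
G0 X88.371 Y156.847
M3 S536
G1 X165.146 Y156.847 F2103
G1 X165.146 Y106.645
G1 X88.371 Y106.645
G1 X88.371 Y156.847
M5
G0 X113.096 Y64.379
M3 S536
G1 X123.465 Y48.841 F2103
G1 X119.809 Y30.522
G1 X104.271 Y20.153
G1 X85.952 Y23.809
G1 X75.583 Y39.347
G1 X79.239 Y57.666
G1 X94.777 Y68.035
G1 X113.096 Y64.379
M5
G0 X0.000 Y0.000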